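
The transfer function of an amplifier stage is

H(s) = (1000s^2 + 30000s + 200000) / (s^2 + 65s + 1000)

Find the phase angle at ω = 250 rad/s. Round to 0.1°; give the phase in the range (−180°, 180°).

7.9°

Substitute s = j250:
Numerator: 1000(j250)^2 + 30000(j250) + 200000 = -62300000 + j7500000
Denominator: (j250)^2 + 65(j250) + 1000 = -61500 + j16250
|N| = √(62300000² + 7500000²) ≈ 6.275e+07, ∠N ≈ 173.14°
|D| = √(61500² + 16250²) ≈ 63611, ∠D ≈ 165.20°
∠H = 173.14° − 165.20° = 7.94°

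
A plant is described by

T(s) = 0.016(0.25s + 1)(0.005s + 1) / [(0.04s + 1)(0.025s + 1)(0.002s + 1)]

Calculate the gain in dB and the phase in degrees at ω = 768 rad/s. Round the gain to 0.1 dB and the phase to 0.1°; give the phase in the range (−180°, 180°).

At ω = 768 rad/s:
zero (1 + j768·0.25) = 1 + j192 → |·| ≈ 192, ∠ ≈ 89.70°
zero (1 + j768·0.005) = 1 + j3.84 → |·| ≈ 3.9681, ∠ ≈ 75.40°
pole (1 + j768·0.04) = 1 + j30.72 → |·| ≈ 30.736, ∠ ≈ 88.14°
pole (1 + j768·0.025) = 1 + j19.2 → |·| ≈ 19.226, ∠ ≈ 87.02°
pole (1 + j768·0.002) = 1 + j1.536 → |·| ≈ 1.8328, ∠ ≈ 56.93°
|T| = 0.016 · 192 · 3.9681 / (30.736 · 19.226 · 1.8328) ≈ 0.011255
Gain = 20 log₁₀(0.011255) ≈ -38.97 dB
∠T = (89.70° + 75.40°) − (88.14° + 87.02° + 56.93°) = -66.99°

-39.0 dB, -67.0°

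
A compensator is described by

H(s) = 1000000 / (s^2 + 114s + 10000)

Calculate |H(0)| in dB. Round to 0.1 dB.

40.0 dB

H(0) = 1000000 / 10000 = 100
20 log₁₀(100) ≈ 40.00 dB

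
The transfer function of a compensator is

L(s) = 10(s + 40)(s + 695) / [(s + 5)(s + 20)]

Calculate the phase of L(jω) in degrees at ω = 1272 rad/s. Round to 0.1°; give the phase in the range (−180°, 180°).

-29.3°

At s = jω = j1272:
zero (s+40): 40 + j1272 → |·| = √(40²+1272²) = √1619584 ≈ 1272.6, ∠ = arctan(1272/40) ≈ 88.20°
zero (s+695): 695 + j1272 → |·| = √(695²+1272²) = √2101009 ≈ 1449.5, ∠ = arctan(1272/695) ≈ 61.35°
pole (s+5): 5 + j1272 → |·| = √(5²+1272²) = √1618009 ≈ 1272, ∠ = arctan(1272/5) ≈ 89.77°
pole (s+20): 20 + j1272 → |·| = √(20²+1272²) = √1618384 ≈ 1272.2, ∠ = arctan(1272/20) ≈ 89.10°
∠L = 149.55° − 178.87° = -29.32°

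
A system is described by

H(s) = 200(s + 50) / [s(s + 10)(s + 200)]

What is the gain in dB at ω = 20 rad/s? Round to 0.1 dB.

At s = jω = j20:
zero (s+50): 50 + j20 → |·| = √(50²+20²) = √2900 ≈ 53.852, ∠ = arctan(20/50) ≈ 21.80°
pole (s+10): 10 + j20 → |·| = √(10²+20²) = √500 ≈ 22.361, ∠ = arctan(20/10) ≈ 63.43°
pole (s+200): 200 + j20 → |·| = √(200²+20²) = √40400 ≈ 201, ∠ = arctan(20/200) ≈ 5.71°
pole at origin: |s| = 20, ∠ = 90.00° (in denominator)
|H| = 200 · 53.852 / 89891 ≈ 0.11982
Gain = 20 log₁₀(0.11982) ≈ -18.43 dB

-18.4 dB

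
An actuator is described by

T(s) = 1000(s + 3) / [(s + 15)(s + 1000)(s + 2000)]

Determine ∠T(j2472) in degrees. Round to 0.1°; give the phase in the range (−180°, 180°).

-118.7°

At s = jω = j2472:
zero (s+3): 3 + j2472 → |·| = √(3²+2472²) = √6110793 ≈ 2472, ∠ = arctan(2472/3) ≈ 89.93°
pole (s+15): 15 + j2472 → |·| = √(15²+2472²) = √6111009 ≈ 2472, ∠ = arctan(2472/15) ≈ 89.65°
pole (s+1000): 1000 + j2472 → |·| = √(1000²+2472²) = √7110784 ≈ 2666.6, ∠ = arctan(2472/1000) ≈ 67.98°
pole (s+2000): 2000 + j2472 → |·| = √(2000²+2472²) = √10110784 ≈ 3179.7, ∠ = arctan(2472/2000) ≈ 51.03°
∠T = 89.93° − 208.66° = -118.73°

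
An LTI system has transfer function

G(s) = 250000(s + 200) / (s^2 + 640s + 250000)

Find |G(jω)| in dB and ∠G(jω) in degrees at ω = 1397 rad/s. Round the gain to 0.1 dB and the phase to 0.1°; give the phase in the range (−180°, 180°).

At s = jω = j1397:
zero (s+200): 200 + j1397 → |·| = √(200²+1397²) = √1991609 ≈ 1411.2, ∠ = arctan(1397/200) ≈ 81.85°
quadratic: (j1397)² + 640·j1397 + 250000 = -1701609 + j894080 → |·| ≈ 1.9222e+06, ∠ ≈ 152.28°
|G| = 250000 · 1411.2 / 1.9222e+06 ≈ 183.54
Gain = 20 log₁₀(183.54) ≈ 45.27 dB
∠G = 81.85° − 152.28° = -70.43°

45.3 dB, -70.4°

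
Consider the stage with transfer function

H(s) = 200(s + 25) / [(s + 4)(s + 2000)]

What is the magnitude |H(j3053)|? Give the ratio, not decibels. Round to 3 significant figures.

At s = jω = j3053:
zero (s+25): 25 + j3053 → |·| = √(25²+3053²) = √9321434 ≈ 3053.1, ∠ = arctan(3053/25) ≈ 89.53°
pole (s+4): 4 + j3053 → |·| = √(4²+3053²) = √9320825 ≈ 3053, ∠ = arctan(3053/4) ≈ 89.92°
pole (s+2000): 2000 + j3053 → |·| = √(2000²+3053²) = √13320809 ≈ 3649.8, ∠ = arctan(3053/2000) ≈ 56.77°
|H| = 200 · 3053.1 / 1.1143e+07 ≈ 0.054799

0.0548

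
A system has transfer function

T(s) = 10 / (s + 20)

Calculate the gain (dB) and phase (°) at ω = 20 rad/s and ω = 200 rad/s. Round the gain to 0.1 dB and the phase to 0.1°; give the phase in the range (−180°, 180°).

ω = 20: -9.0 dB, -45.0°; ω = 200: -26.1 dB, -84.3°

At s = jω = j20:
pole (s+20): 20 + j20 → |·| = √(20²+20²) = √800 ≈ 28.284, ∠ = arctan(20/20) ≈ 45.00°
|T| = 10 / 28.284 ≈ 0.35356
Gain = 20 log₁₀(0.35356) ≈ -9.03 dB
∠T = 0.00° − 45.00° = -45.00°

At s = jω = j200:
pole (s+20): 20 + j200 → |·| = √(20²+200²) = √40400 ≈ 201, ∠ = arctan(200/20) ≈ 84.29°
|T| = 10 / 201 ≈ 0.049751
Gain = 20 log₁₀(0.049751) ≈ -26.06 dB
∠T = 0.00° − 84.29° = -84.29°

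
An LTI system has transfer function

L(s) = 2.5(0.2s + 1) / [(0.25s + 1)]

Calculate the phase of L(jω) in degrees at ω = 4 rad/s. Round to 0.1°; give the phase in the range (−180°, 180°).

At ω = 4 rad/s:
zero (1 + j4·0.2) = 1 + j0.8 → |·| ≈ 1.2806, ∠ ≈ 38.66°
pole (1 + j4·0.25) = 1 + j1 → |·| ≈ 1.4142, ∠ ≈ 45.00°
∠L = (38.66°) − (45.00°) = -6.34°

-6.3°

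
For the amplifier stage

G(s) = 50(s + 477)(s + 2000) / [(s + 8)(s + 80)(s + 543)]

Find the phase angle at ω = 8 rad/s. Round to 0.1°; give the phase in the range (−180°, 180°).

At s = jω = j8:
zero (s+477): 477 + j8 → |·| = √(477²+8²) = √227593 ≈ 477.07, ∠ = arctan(8/477) ≈ 0.96°
zero (s+2000): 2000 + j8 → |·| = √(2000²+8²) = √4000064 ≈ 2000, ∠ = arctan(8/2000) ≈ 0.23°
pole (s+8): 8 + j8 → |·| = √(8²+8²) = √128 ≈ 11.314, ∠ = arctan(8/8) ≈ 45.00°
pole (s+80): 80 + j8 → |·| = √(80²+8²) = √6464 ≈ 80.399, ∠ = arctan(8/80) ≈ 5.71°
pole (s+543): 543 + j8 → |·| = √(543²+8²) = √294913 ≈ 543.06, ∠ = arctan(8/543) ≈ 0.84°
∠G = 1.19° − 51.55° = -50.36°

-50.4°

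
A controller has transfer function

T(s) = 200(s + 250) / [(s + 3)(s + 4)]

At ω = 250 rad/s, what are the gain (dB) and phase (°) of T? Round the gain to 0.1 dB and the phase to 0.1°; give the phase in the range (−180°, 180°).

1.1 dB, -133.4°

At s = jω = j250:
zero (s+250): 250 + j250 → |·| = √(250²+250²) = √125000 ≈ 353.55, ∠ = arctan(250/250) ≈ 45.00°
pole (s+3): 3 + j250 → |·| = √(3²+250²) = √62509 ≈ 250.02, ∠ = arctan(250/3) ≈ 89.31°
pole (s+4): 4 + j250 → |·| = √(4²+250²) = √62516 ≈ 250.03, ∠ = arctan(250/4) ≈ 89.08°
|T| = 200 · 353.55 / 62513 ≈ 1.1311
Gain = 20 log₁₀(1.1311) ≈ 1.07 dB
∠T = 45.00° − 178.39° = -133.39°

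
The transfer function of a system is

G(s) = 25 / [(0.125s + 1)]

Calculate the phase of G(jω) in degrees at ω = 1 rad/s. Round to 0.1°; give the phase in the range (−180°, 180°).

At ω = 1 rad/s:
pole (1 + j1·0.125) = 1 + j0.125 → |·| ≈ 1.0078, ∠ ≈ 7.13°
∠G = (0°) − (7.13°) = -7.13°

-7.1°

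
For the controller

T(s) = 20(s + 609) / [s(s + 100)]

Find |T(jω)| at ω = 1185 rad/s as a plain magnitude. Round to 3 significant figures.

At s = jω = j1185:
zero (s+609): 609 + j1185 → |·| = √(609²+1185²) = √1775106 ≈ 1332.3, ∠ = arctan(1185/609) ≈ 62.80°
pole (s+100): 100 + j1185 → |·| = √(100²+1185²) = √1414225 ≈ 1189.2, ∠ = arctan(1185/100) ≈ 85.18°
pole at origin: |s| = 1185, ∠ = 90.00° (in denominator)
|T| = 20 · 1332.3 / 1.4092e+06 ≈ 0.018909

0.0189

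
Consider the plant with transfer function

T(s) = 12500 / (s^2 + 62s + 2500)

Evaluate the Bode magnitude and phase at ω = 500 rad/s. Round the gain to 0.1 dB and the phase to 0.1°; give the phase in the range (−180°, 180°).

-26.0 dB, -172.9°

At s = jω = j500:
quadratic: (j500)² + 62·j500 + 2500 = -247500 + j31000 → |·| ≈ 2.4943e+05, ∠ ≈ 172.86°
|T| = 12500 / 2.4943e+05 ≈ 0.050114
Gain = 20 log₁₀(0.050114) ≈ -26.00 dB
∠T = 0.00° − 172.86° = -172.86°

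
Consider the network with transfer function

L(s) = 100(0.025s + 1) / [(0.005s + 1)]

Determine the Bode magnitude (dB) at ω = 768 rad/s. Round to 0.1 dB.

At ω = 768 rad/s:
zero (1 + j768·0.025) = 1 + j19.2 → |·| ≈ 19.226, ∠ ≈ 87.02°
pole (1 + j768·0.005) = 1 + j3.84 → |·| ≈ 3.9681, ∠ ≈ 75.40°
|L| = 100 · 19.226 / (3.9681) ≈ 484.51
Gain = 20 log₁₀(484.51) ≈ 53.71 dB

53.7 dB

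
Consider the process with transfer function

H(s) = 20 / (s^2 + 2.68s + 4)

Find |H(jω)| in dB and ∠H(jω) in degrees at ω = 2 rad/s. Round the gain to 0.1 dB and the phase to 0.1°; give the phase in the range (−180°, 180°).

11.4 dB, -90.0°

At s = jω = j2:
quadratic: (j2)² + 2.68·j2 + 4 = 0 + j5.36 → |·| ≈ 5.36, ∠ ≈ 90.00°
|H| = 20 / 5.36 ≈ 3.7313
Gain = 20 log₁₀(3.7313) ≈ 11.44 dB
∠H = 0.00° − 90.00° = -90.00°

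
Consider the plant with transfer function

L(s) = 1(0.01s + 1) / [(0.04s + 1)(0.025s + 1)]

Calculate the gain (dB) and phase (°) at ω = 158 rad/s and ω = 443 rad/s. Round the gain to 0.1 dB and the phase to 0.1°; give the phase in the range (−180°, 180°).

At ω = 158 rad/s:
zero (1 + j158·0.01) = 1 + j1.58 → |·| ≈ 1.8699, ∠ ≈ 57.67°
pole (1 + j158·0.04) = 1 + j6.32 → |·| ≈ 6.3986, ∠ ≈ 81.01°
pole (1 + j158·0.025) = 1 + j3.95 → |·| ≈ 4.0746, ∠ ≈ 75.79°
|L| = 1 · 1.8699 / (6.3986 · 4.0746) ≈ 0.071721
Gain = 20 log₁₀(0.071721) ≈ -22.89 dB
∠L = (57.67°) − (81.01° + 75.79°) = -99.13°

At ω = 443 rad/s:
zero (1 + j443·0.01) = 1 + j4.43 → |·| ≈ 4.5415, ∠ ≈ 77.28°
pole (1 + j443·0.04) = 1 + j17.72 → |·| ≈ 17.748, ∠ ≈ 86.77°
pole (1 + j443·0.025) = 1 + j11.075 → |·| ≈ 11.12, ∠ ≈ 84.84°
|L| = 1 · 4.5415 / (17.748 · 11.12) ≈ 0.023012
Gain = 20 log₁₀(0.023012) ≈ -32.76 dB
∠L = (77.28°) − (86.77° + 84.84°) = -94.33°

ω = 158: -22.9 dB, -99.1°; ω = 443: -32.8 dB, -94.3°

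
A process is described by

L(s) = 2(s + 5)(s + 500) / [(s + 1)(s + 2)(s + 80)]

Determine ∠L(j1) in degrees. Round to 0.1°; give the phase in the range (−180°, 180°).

-60.9°

At s = jω = j1:
zero (s+5): 5 + j1 → |·| = √(5²+1²) = √26 ≈ 5.099, ∠ = arctan(1/5) ≈ 11.31°
zero (s+500): 500 + j1 → |·| = √(500²+1²) = √250001 ≈ 500, ∠ = arctan(1/500) ≈ 0.11°
pole (s+1): 1 + j1 → |·| = √(1²+1²) = √2 ≈ 1.4142, ∠ = arctan(1/1) ≈ 45.00°
pole (s+2): 2 + j1 → |·| = √(2²+1²) = √5 ≈ 2.2361, ∠ = arctan(1/2) ≈ 26.57°
pole (s+80): 80 + j1 → |·| = √(80²+1²) = √6401 ≈ 80.006, ∠ = arctan(1/80) ≈ 0.72°
∠L = 11.42° − 72.29° = -60.87°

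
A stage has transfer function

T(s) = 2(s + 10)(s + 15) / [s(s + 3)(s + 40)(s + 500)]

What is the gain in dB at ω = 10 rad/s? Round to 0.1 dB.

-72.5 dB

At s = jω = j10:
zero (s+10): 10 + j10 → |·| = √(10²+10²) = √200 ≈ 14.142, ∠ = arctan(10/10) ≈ 45.00°
zero (s+15): 15 + j10 → |·| = √(15²+10²) = √325 ≈ 18.028, ∠ = arctan(10/15) ≈ 33.69°
pole (s+3): 3 + j10 → |·| = √(3²+10²) = √109 ≈ 10.44, ∠ = arctan(10/3) ≈ 73.30°
pole (s+40): 40 + j10 → |·| = √(40²+10²) = √1700 ≈ 41.231, ∠ = arctan(10/40) ≈ 14.04°
pole (s+500): 500 + j10 → |·| = √(500²+10²) = √250100 ≈ 500.1, ∠ = arctan(10/500) ≈ 1.15°
pole at origin: |s| = 10, ∠ = 90.00° (in denominator)
|T| = 2 · 254.95 / 2.1527e+06 ≈ 0.00023687
Gain = 20 log₁₀(0.00023687) ≈ -72.51 dB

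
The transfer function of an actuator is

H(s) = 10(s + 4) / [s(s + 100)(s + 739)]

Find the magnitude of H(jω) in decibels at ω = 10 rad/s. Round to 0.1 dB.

-76.8 dB

At s = jω = j10:
zero (s+4): 4 + j10 → |·| = √(4²+10²) = √116 ≈ 10.77, ∠ = arctan(10/4) ≈ 68.20°
pole (s+100): 100 + j10 → |·| = √(100²+10²) = √10100 ≈ 100.5, ∠ = arctan(10/100) ≈ 5.71°
pole (s+739): 739 + j10 → |·| = √(739²+10²) = √546221 ≈ 739.07, ∠ = arctan(10/739) ≈ 0.78°
pole at origin: |s| = 10, ∠ = 90.00° (in denominator)
|H| = 10 · 10.77 / 7.4277e+05 ≈ 0.000145
Gain = 20 log₁₀(0.000145) ≈ -76.77 dB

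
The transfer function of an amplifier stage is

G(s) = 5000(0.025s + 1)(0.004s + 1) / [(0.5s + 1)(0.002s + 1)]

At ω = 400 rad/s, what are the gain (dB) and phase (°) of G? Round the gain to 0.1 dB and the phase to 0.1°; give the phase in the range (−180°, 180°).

At ω = 400 rad/s:
zero (1 + j400·0.025) = 1 + j10 → |·| ≈ 10.05, ∠ ≈ 84.29°
zero (1 + j400·0.004) = 1 + j1.6 → |·| ≈ 1.8868, ∠ ≈ 57.99°
pole (1 + j400·0.5) = 1 + j200 → |·| ≈ 200, ∠ ≈ 89.71°
pole (1 + j400·0.002) = 1 + j0.8 → |·| ≈ 1.2806, ∠ ≈ 38.66°
|G| = 5000 · 10.05 · 1.8868 / (200 · 1.2806) ≈ 370.18
Gain = 20 log₁₀(370.18) ≈ 51.37 dB
∠G = (84.29° + 57.99°) − (89.71° + 38.66°) = 13.91°

51.4 dB, 13.9°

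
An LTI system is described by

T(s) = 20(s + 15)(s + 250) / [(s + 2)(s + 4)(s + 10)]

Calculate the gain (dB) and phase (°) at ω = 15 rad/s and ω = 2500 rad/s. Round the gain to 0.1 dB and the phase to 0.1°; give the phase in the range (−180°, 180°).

At s = jω = j15:
zero (s+15): 15 + j15 → |·| = √(15²+15²) = √450 ≈ 21.213, ∠ = arctan(15/15) ≈ 45.00°
zero (s+250): 250 + j15 → |·| = √(250²+15²) = √62725 ≈ 250.45, ∠ = arctan(15/250) ≈ 3.43°
pole (s+2): 2 + j15 → |·| = √(2²+15²) = √229 ≈ 15.133, ∠ = arctan(15/2) ≈ 82.41°
pole (s+4): 4 + j15 → |·| = √(4²+15²) = √241 ≈ 15.524, ∠ = arctan(15/4) ≈ 75.07°
pole (s+10): 10 + j15 → |·| = √(10²+15²) = √325 ≈ 18.028, ∠ = arctan(15/10) ≈ 56.31°
|T| = 20 · 5312.8 / 4235.2 ≈ 25.089
Gain = 20 log₁₀(25.089) ≈ 27.99 dB
∠T = 48.43° − 213.79° = -165.36°

At s = jω = j2500:
zero (s+15): 15 + j2500 → |·| = √(15²+2500²) = √6250225 ≈ 2500, ∠ = arctan(2500/15) ≈ 89.66°
zero (s+250): 250 + j2500 → |·| = √(250²+2500²) = √6312500 ≈ 2512.5, ∠ = arctan(2500/250) ≈ 84.29°
pole (s+2): 2 + j2500 → |·| = √(2²+2500²) = √6250004 ≈ 2500, ∠ = arctan(2500/2) ≈ 89.95°
pole (s+4): 4 + j2500 → |·| = √(4²+2500²) = √6250016 ≈ 2500, ∠ = arctan(2500/4) ≈ 89.91°
pole (s+10): 10 + j2500 → |·| = √(10²+2500²) = √6250100 ≈ 2500, ∠ = arctan(2500/10) ≈ 89.77°
|T| = 20 · 6.2812e+06 / 1.5625e+10 ≈ 0.0080399
Gain = 20 log₁₀(0.0080399) ≈ -41.89 dB
∠T = 173.95° − 269.63° = -95.68°

ω = 15: 28.0 dB, -165.4°; ω = 2500: -41.9 dB, -95.7°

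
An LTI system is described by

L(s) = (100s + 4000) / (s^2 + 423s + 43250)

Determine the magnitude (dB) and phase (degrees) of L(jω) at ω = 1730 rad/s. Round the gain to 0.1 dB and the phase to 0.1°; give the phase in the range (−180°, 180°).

Substitute s = j1730:
Numerator: 100(j1730) + 4000 = 4000 + j173000
Denominator: (j1730)^2 + 423(j1730) + 43250 = -2949650 + j731790
|N| = √(4000² + 173000²) ≈ 1.7305e+05, ∠N ≈ 88.68°
|D| = √(2949650² + 731790²) ≈ 3.0391e+06, ∠D ≈ 166.07°
|L| = 1.7305e+05 / 3.0391e+06 ≈ 0.056941
Gain = 20 log₁₀(0.056941) ≈ -24.89 dB
∠L = 88.68° − 166.07° = -77.39°

-24.9 dB, -77.4°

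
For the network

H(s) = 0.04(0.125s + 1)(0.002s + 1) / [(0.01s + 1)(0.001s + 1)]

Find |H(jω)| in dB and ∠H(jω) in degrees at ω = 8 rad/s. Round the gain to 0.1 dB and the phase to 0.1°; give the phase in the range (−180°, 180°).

-25.0 dB, 40.9°

At ω = 8 rad/s:
zero (1 + j8·0.125) = 1 + j1 → |·| ≈ 1.4142, ∠ ≈ 45.00°
zero (1 + j8·0.002) = 1 + j0.016 → |·| ≈ 1.0001, ∠ ≈ 0.92°
pole (1 + j8·0.01) = 1 + j0.08 → |·| ≈ 1.0032, ∠ ≈ 4.57°
pole (1 + j8·0.001) = 1 + j0.008 → |·| ≈ 1, ∠ ≈ 0.46°
|H| = 0.04 · 1.4142 · 1.0001 / (1.0032 · 1) ≈ 0.056393
Gain = 20 log₁₀(0.056393) ≈ -24.98 dB
∠H = (45.00° + 0.92°) − (4.57° + 0.46°) = 40.89°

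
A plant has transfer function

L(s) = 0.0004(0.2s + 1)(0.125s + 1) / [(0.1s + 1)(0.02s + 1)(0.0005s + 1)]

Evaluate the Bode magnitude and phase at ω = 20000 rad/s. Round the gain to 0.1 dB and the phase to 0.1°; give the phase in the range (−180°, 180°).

At ω = 20000 rad/s:
zero (1 + j20000·0.2) = 1 + j4000 → |·| ≈ 4000, ∠ ≈ 89.99°
zero (1 + j20000·0.125) = 1 + j2500 → |·| ≈ 2500, ∠ ≈ 89.98°
pole (1 + j20000·0.1) = 1 + j2000 → |·| ≈ 2000, ∠ ≈ 89.97°
pole (1 + j20000·0.02) = 1 + j400 → |·| ≈ 400, ∠ ≈ 89.86°
pole (1 + j20000·0.0005) = 1 + j10 → |·| ≈ 10.05, ∠ ≈ 84.29°
|L| = 0.0004 · 4000 · 2500 / (2000 · 400 · 10.05) ≈ 0.00049751
Gain = 20 log₁₀(0.00049751) ≈ -66.06 dB
∠L = (89.99° + 89.98°) − (89.97° + 89.86° + 84.29°) = -84.15°

-66.1 dB, -84.2°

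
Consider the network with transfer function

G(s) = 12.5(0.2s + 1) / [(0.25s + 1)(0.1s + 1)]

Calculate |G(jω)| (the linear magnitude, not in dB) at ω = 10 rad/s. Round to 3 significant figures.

At ω = 10 rad/s:
zero (1 + j10·0.2) = 1 + j2 → |·| ≈ 2.2361, ∠ ≈ 63.43°
pole (1 + j10·0.25) = 1 + j2.5 → |·| ≈ 2.6926, ∠ ≈ 68.20°
pole (1 + j10·0.1) = 1 + j1 → |·| ≈ 1.4142, ∠ ≈ 45.00°
|G| = 12.5 · 2.2361 / (2.6926 · 1.4142) ≈ 7.3404

7.34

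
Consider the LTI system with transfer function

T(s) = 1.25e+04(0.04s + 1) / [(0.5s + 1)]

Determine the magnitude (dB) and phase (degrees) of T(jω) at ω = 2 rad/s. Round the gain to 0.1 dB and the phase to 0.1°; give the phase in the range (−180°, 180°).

At ω = 2 rad/s:
zero (1 + j2·0.04) = 1 + j0.08 → |·| ≈ 1.0032, ∠ ≈ 4.57°
pole (1 + j2·0.5) = 1 + j1 → |·| ≈ 1.4142, ∠ ≈ 45.00°
|T| = 1.25e+04 · 1.0032 / (1.4142) ≈ 8867.2
Gain = 20 log₁₀(8867.2) ≈ 78.96 dB
∠T = (4.57°) − (45.00°) = -40.43°

79.0 dB, -40.4°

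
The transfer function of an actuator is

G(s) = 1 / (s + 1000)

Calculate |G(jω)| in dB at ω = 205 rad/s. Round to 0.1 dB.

-60.2 dB

Substitute s = j205:
Numerator: 1 = 1 + j0
Denominator: (j205) + 1000 = 1000 + j205
|N| = √(1² + 0²) ≈ 1, ∠N ≈ 0.00°
|D| = √(1000² + 205²) ≈ 1020.8, ∠D ≈ 11.59°
|G| = 1 / 1020.8 ≈ 0.00097962
Gain = 20 log₁₀(0.00097962) ≈ -60.18 dB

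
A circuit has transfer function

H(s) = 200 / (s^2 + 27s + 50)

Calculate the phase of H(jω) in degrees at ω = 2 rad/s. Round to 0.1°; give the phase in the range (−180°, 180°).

Substitute s = j2:
Numerator: 200 = 200 + j0
Denominator: (j2)^2 + 27(j2) + 50 = 46 + j54
|N| = √(200² + 0²) ≈ 200, ∠N ≈ 0.00°
|D| = √(46² + 54²) ≈ 70.937, ∠D ≈ 49.57°
∠H = 0.00° − 49.57° = -49.57°

-49.6°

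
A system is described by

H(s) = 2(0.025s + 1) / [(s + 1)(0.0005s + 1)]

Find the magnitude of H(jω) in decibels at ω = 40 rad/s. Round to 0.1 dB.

-23.0 dB

At ω = 40 rad/s:
zero (1 + j40·0.025) = 1 + j1 → |·| ≈ 1.4142, ∠ ≈ 45.00°
pole (1 + j40·1) = 1 + j40 → |·| ≈ 40.012, ∠ ≈ 88.57°
pole (1 + j40·0.0005) = 1 + j0.02 → |·| ≈ 1.0002, ∠ ≈ 1.15°
|H| = 2 · 1.4142 / (40.012 · 1.0002) ≈ 0.070675
Gain = 20 log₁₀(0.070675) ≈ -23.01 dB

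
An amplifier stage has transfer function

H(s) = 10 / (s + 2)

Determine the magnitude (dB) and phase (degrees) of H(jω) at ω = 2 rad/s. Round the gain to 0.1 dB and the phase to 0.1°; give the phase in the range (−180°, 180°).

11.0 dB, -45.0°

Substitute s = j2:
Numerator: 10 = 10 + j0
Denominator: (j2) + 2 = 2 + j2
|N| = √(10² + 0²) ≈ 10, ∠N ≈ 0.00°
|D| = √(2² + 2²) ≈ 2.8284, ∠D ≈ 45.00°
|H| = 10 / 2.8284 ≈ 3.5356
Gain = 20 log₁₀(3.5356) ≈ 10.97 dB
∠H = 0.00° − 45.00° = -45.00°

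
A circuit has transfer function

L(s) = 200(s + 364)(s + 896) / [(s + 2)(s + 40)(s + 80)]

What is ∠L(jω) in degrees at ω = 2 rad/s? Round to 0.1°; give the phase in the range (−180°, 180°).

At s = jω = j2:
zero (s+364): 364 + j2 → |·| = √(364²+2²) = √132500 ≈ 364.01, ∠ = arctan(2/364) ≈ 0.31°
zero (s+896): 896 + j2 → |·| = √(896²+2²) = √802820 ≈ 896, ∠ = arctan(2/896) ≈ 0.13°
pole (s+2): 2 + j2 → |·| = √(2²+2²) = √8 ≈ 2.8284, ∠ = arctan(2/2) ≈ 45.00°
pole (s+40): 40 + j2 → |·| = √(40²+2²) = √1604 ≈ 40.05, ∠ = arctan(2/40) ≈ 2.86°
pole (s+80): 80 + j2 → |·| = √(80²+2²) = √6404 ≈ 80.025, ∠ = arctan(2/80) ≈ 1.43°
∠L = 0.44° − 49.29° = -48.85°

-48.9°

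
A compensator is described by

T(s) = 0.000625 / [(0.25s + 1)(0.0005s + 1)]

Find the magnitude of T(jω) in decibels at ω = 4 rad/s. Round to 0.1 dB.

At ω = 4 rad/s:
pole (1 + j4·0.25) = 1 + j1 → |·| ≈ 1.4142, ∠ ≈ 45.00°
pole (1 + j4·0.0005) = 1 + j0.002 → |·| ≈ 1, ∠ ≈ 0.11°
|T| = 0.000625 · 1 / (1.4142 · 1) ≈ 0.00044195
Gain = 20 log₁₀(0.00044195) ≈ -67.09 dB

-67.1 dB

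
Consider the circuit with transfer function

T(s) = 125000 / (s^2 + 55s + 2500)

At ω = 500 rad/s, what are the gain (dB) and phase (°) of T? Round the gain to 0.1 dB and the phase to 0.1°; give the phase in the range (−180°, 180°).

At s = jω = j500:
quadratic: (j500)² + 55·j500 + 2500 = -247500 + j27500 → |·| ≈ 2.4902e+05, ∠ ≈ 173.66°
|T| = 125000 / 2.4902e+05 ≈ 0.50197
Gain = 20 log₁₀(0.50197) ≈ -5.99 dB
∠T = 0.00° − 173.66° = -173.66°

-6.0 dB, -173.7°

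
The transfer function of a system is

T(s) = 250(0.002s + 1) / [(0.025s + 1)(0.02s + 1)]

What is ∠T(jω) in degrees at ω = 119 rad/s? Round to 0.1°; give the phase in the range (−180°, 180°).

At ω = 119 rad/s:
zero (1 + j119·0.002) = 1 + j0.238 → |·| ≈ 1.0279, ∠ ≈ 13.39°
pole (1 + j119·0.025) = 1 + j2.975 → |·| ≈ 3.1386, ∠ ≈ 71.42°
pole (1 + j119·0.02) = 1 + j2.38 → |·| ≈ 2.5815, ∠ ≈ 67.21°
∠T = (13.39°) − (71.42° + 67.21°) = -125.24°

-125.2°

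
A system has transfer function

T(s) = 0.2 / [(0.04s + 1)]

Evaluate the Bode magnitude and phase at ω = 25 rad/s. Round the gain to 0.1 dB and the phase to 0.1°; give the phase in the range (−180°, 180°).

-17.0 dB, -45.0°

At ω = 25 rad/s:
pole (1 + j25·0.04) = 1 + j1 → |·| ≈ 1.4142, ∠ ≈ 45.00°
|T| = 0.2 · 1 / (1.4142) ≈ 0.14142
Gain = 20 log₁₀(0.14142) ≈ -16.99 dB
∠T = (0°) − (45.00°) = -45.00°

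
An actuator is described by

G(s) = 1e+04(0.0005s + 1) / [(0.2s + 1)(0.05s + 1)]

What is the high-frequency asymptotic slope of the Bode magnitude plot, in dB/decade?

-20 dB/decade

Each pole contributes −20 dB/decade at high frequency; each zero contributes +20 dB/decade.
Net: 1 zero(s) − 2 pole(s) → -20 dB/decade.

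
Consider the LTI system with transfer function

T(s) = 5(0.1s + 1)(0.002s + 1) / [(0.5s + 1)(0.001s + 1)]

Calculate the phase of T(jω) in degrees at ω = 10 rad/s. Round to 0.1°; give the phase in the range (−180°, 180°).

At ω = 10 rad/s:
zero (1 + j10·0.1) = 1 + j1 → |·| ≈ 1.4142, ∠ ≈ 45.00°
zero (1 + j10·0.002) = 1 + j0.02 → |·| ≈ 1.0002, ∠ ≈ 1.15°
pole (1 + j10·0.5) = 1 + j5 → |·| ≈ 5.099, ∠ ≈ 78.69°
pole (1 + j10·0.001) = 1 + j0.01 → |·| ≈ 1, ∠ ≈ 0.57°
∠T = (45.00° + 1.15°) − (78.69° + 0.57°) = -33.11°

-33.1°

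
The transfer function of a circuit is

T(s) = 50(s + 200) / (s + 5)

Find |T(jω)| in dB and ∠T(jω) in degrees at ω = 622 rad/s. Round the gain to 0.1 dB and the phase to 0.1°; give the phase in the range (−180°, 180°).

At s = jω = j622:
zero (s+200): 200 + j622 → |·| = √(200²+622²) = √426884 ≈ 653.36, ∠ = arctan(622/200) ≈ 72.18°
pole (s+5): 5 + j622 → |·| = √(5²+622²) = √386909 ≈ 622.02, ∠ = arctan(622/5) ≈ 89.54°
|T| = 50 · 653.36 / 622.02 ≈ 52.519
Gain = 20 log₁₀(52.519) ≈ 34.41 dB
∠T = 72.18° − 89.54° = -17.36°

34.4 dB, -17.4°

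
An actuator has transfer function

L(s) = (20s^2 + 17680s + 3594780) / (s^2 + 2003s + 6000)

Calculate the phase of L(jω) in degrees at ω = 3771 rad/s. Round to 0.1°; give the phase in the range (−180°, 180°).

Substitute s = j3771:
Numerator: 20(j3771)^2 + 17680(j3771) + 3594780 = -280814040 + j66671280
Denominator: (j3771)^2 + 2003(j3771) + 6000 = -14214441 + j7553313
|N| = √(280814040² + 66671280²) ≈ 2.8862e+08, ∠N ≈ 166.64°
|D| = √(14214441² + 7553313²) ≈ 1.6097e+07, ∠D ≈ 152.01°
∠L = 166.64° − 152.01° = 14.63°

14.6°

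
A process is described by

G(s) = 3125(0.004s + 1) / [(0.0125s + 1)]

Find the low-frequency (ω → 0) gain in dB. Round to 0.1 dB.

G(0) = 3125 · 1 / 1 = 3125
20 log₁₀(3125) ≈ 69.90 dB

69.9 dB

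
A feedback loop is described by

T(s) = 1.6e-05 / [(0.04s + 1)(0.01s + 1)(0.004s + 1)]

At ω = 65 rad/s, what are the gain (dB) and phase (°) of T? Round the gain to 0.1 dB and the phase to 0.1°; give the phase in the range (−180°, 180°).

At ω = 65 rad/s:
pole (1 + j65·0.04) = 1 + j2.6 → |·| ≈ 2.7857, ∠ ≈ 68.96°
pole (1 + j65·0.01) = 1 + j0.65 → |·| ≈ 1.1927, ∠ ≈ 33.02°
pole (1 + j65·0.004) = 1 + j0.26 → |·| ≈ 1.0332, ∠ ≈ 14.57°
|T| = 1.6e-05 · 1 / (2.7857 · 1.1927 · 1.0332) ≈ 4.6609e-06
Gain = 20 log₁₀(4.6609e-06) ≈ -106.63 dB
∠T = (0°) − (68.96° + 33.02° + 14.57°) = -116.55°

-106.6 dB, -116.6°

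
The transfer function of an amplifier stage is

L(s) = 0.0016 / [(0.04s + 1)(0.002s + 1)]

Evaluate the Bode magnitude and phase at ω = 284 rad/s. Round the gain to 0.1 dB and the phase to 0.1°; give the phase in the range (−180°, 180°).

-78.3 dB, -114.6°

At ω = 284 rad/s:
pole (1 + j284·0.04) = 1 + j11.36 → |·| ≈ 11.404, ∠ ≈ 84.97°
pole (1 + j284·0.002) = 1 + j0.568 → |·| ≈ 1.1501, ∠ ≈ 29.60°
|L| = 0.0016 · 1 / (11.404 · 1.1501) ≈ 0.00012199
Gain = 20 log₁₀(0.00012199) ≈ -78.27 dB
∠L = (0°) − (84.97° + 29.60°) = -114.57°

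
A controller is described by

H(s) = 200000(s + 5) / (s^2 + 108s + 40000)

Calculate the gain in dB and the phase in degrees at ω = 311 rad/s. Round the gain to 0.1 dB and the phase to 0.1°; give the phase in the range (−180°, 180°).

At s = jω = j311:
zero (s+5): 5 + j311 → |·| = √(5²+311²) = √96746 ≈ 311.04, ∠ = arctan(311/5) ≈ 89.08°
quadratic: (j311)² + 108·j311 + 40000 = -56721 + j33588 → |·| ≈ 65920, ∠ ≈ 149.37°
|H| = 200000 · 311.04 / 65920 ≈ 943.69
Gain = 20 log₁₀(943.69) ≈ 59.50 dB
∠H = 89.08° − 149.37° = -60.29°

59.5 dB, -60.3°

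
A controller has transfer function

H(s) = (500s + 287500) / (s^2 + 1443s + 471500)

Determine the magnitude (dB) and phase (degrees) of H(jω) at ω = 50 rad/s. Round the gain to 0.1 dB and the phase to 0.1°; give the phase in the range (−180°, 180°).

-4.3 dB, -3.8°

Substitute s = j50:
Numerator: 500(j50) + 287500 = 287500 + j25000
Denominator: (j50)^2 + 1443(j50) + 471500 = 469000 + j72150
|N| = √(287500² + 25000²) ≈ 2.8858e+05, ∠N ≈ 4.97°
|D| = √(469000² + 72150²) ≈ 4.7452e+05, ∠D ≈ 8.75°
|H| = 2.8858e+05 / 4.7452e+05 ≈ 0.60815
Gain = 20 log₁₀(0.60815) ≈ -4.32 dB
∠H = 4.97° − 8.75° = -3.78°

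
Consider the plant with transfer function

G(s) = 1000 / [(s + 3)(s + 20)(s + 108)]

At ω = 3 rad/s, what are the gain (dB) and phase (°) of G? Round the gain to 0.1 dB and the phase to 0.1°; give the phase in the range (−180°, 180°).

-19.3 dB, -55.1°

At s = jω = j3:
pole (s+3): 3 + j3 → |·| = √(3²+3²) = √18 ≈ 4.2426, ∠ = arctan(3/3) ≈ 45.00°
pole (s+20): 20 + j3 → |·| = √(20²+3²) = √409 ≈ 20.224, ∠ = arctan(3/20) ≈ 8.53°
pole (s+108): 108 + j3 → |·| = √(108²+3²) = √11673 ≈ 108.04, ∠ = arctan(3/108) ≈ 1.59°
|G| = 1000 / 9270.1 ≈ 0.10787
Gain = 20 log₁₀(0.10787) ≈ -19.34 dB
∠G = 0.00° − 55.12° = -55.12°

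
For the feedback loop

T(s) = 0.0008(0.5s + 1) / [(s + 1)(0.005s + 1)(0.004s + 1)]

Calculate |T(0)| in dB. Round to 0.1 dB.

T(0) = 0.0008 · 1 / 1 = 0.0008
20 log₁₀(0.0008) ≈ -61.94 dB

-61.9 dB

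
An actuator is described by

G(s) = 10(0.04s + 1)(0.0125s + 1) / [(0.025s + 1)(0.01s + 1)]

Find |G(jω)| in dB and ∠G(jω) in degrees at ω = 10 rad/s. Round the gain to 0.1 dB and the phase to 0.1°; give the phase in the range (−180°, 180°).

At ω = 10 rad/s:
zero (1 + j10·0.04) = 1 + j0.4 → |·| ≈ 1.077, ∠ ≈ 21.80°
zero (1 + j10·0.0125) = 1 + j0.125 → |·| ≈ 1.0078, ∠ ≈ 7.13°
pole (1 + j10·0.025) = 1 + j0.25 → |·| ≈ 1.0308, ∠ ≈ 14.04°
pole (1 + j10·0.01) = 1 + j0.1 → |·| ≈ 1.005, ∠ ≈ 5.71°
|G| = 10 · 1.077 · 1.0078 / (1.0308 · 1.005) ≈ 10.477
Gain = 20 log₁₀(10.477) ≈ 20.40 dB
∠G = (21.80° + 7.13°) − (14.04° + 5.71°) = 9.18°

20.4 dB, 9.2°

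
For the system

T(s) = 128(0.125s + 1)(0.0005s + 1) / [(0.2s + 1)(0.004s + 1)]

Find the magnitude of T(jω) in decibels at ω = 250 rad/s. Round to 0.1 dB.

35.1 dB

At ω = 250 rad/s:
zero (1 + j250·0.125) = 1 + j31.25 → |·| ≈ 31.266, ∠ ≈ 88.17°
zero (1 + j250·0.0005) = 1 + j0.125 → |·| ≈ 1.0078, ∠ ≈ 7.13°
pole (1 + j250·0.2) = 1 + j50 → |·| ≈ 50.01, ∠ ≈ 88.85°
pole (1 + j250·0.004) = 1 + j1 → |·| ≈ 1.4142, ∠ ≈ 45.00°
|T| = 128 · 31.266 · 1.0078 / (50.01 · 1.4142) ≈ 57.028
Gain = 20 log₁₀(57.028) ≈ 35.12 dB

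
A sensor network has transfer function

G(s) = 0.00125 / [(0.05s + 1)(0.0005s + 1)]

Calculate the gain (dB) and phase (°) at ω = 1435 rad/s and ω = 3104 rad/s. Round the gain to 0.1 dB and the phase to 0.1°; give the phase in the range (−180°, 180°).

ω = 1435: -97.0 dB, -124.9°; ω = 3104: -107.2 dB, -146.8°

At ω = 1435 rad/s:
pole (1 + j1435·0.05) = 1 + j71.75 → |·| ≈ 71.757, ∠ ≈ 89.20°
pole (1 + j1435·0.0005) = 1 + j0.7175 → |·| ≈ 1.2308, ∠ ≈ 35.66°
|G| = 0.00125 · 1 / (71.757 · 1.2308) ≈ 1.4153e-05
Gain = 20 log₁₀(1.4153e-05) ≈ -96.98 dB
∠G = (0°) − (89.20° + 35.66°) = -124.86°

At ω = 3104 rad/s:
pole (1 + j3104·0.05) = 1 + j155.2 → |·| ≈ 155.2, ∠ ≈ 89.63°
pole (1 + j3104·0.0005) = 1 + j1.552 → |·| ≈ 1.8463, ∠ ≈ 57.21°
|G| = 0.00125 · 1 / (155.2 · 1.8463) ≈ 4.3623e-06
Gain = 20 log₁₀(4.3623e-06) ≈ -107.21 dB
∠G = (0°) − (89.63° + 57.21°) = -146.84°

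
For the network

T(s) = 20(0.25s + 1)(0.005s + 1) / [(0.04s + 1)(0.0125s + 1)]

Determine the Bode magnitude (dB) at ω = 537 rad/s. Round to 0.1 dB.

At ω = 537 rad/s:
zero (1 + j537·0.25) = 1 + j134.25 → |·| ≈ 134.25, ∠ ≈ 89.57°
zero (1 + j537·0.005) = 1 + j2.685 → |·| ≈ 2.8652, ∠ ≈ 69.57°
pole (1 + j537·0.04) = 1 + j21.48 → |·| ≈ 21.503, ∠ ≈ 87.33°
pole (1 + j537·0.0125) = 1 + j6.7125 → |·| ≈ 6.7866, ∠ ≈ 81.53°
|T| = 20 · 134.25 · 2.8652 / (21.503 · 6.7866) ≈ 52.717
Gain = 20 log₁₀(52.717) ≈ 34.44 dB

34.4 dB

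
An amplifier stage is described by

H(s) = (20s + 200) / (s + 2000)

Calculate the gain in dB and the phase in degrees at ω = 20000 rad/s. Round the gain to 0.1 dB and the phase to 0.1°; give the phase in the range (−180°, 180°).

Substitute s = j20000:
Numerator: 20(j20000) + 200 = 200 + j400000
Denominator: (j20000) + 2000 = 2000 + j20000
|N| = √(200² + 400000²) ≈ 4e+05, ∠N ≈ 89.97°
|D| = √(2000² + 20000²) ≈ 20100, ∠D ≈ 84.29°
|H| = 4e+05 / 20100 ≈ 19.9
Gain = 20 log₁₀(19.9) ≈ 25.98 dB
∠H = 89.97° − 84.29° = 5.68°

26.0 dB, 5.7°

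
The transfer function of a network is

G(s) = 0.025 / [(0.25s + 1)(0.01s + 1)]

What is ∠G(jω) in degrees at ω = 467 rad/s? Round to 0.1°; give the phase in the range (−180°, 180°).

At ω = 467 rad/s:
pole (1 + j467·0.25) = 1 + j116.75 → |·| ≈ 116.75, ∠ ≈ 89.51°
pole (1 + j467·0.01) = 1 + j4.67 → |·| ≈ 4.7759, ∠ ≈ 77.91°
∠G = (0°) − (89.51° + 77.91°) = -167.42°

-167.4°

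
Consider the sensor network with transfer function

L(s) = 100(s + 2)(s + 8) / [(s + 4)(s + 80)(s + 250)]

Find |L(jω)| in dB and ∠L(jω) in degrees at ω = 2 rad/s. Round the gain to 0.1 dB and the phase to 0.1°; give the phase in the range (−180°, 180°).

-31.7 dB, 30.6°

At s = jω = j2:
zero (s+2): 2 + j2 → |·| = √(2²+2²) = √8 ≈ 2.8284, ∠ = arctan(2/2) ≈ 45.00°
zero (s+8): 8 + j2 → |·| = √(8²+2²) = √68 ≈ 8.2462, ∠ = arctan(2/8) ≈ 14.04°
pole (s+4): 4 + j2 → |·| = √(4²+2²) = √20 ≈ 4.4721, ∠ = arctan(2/4) ≈ 26.57°
pole (s+80): 80 + j2 → |·| = √(80²+2²) = √6404 ≈ 80.025, ∠ = arctan(2/80) ≈ 1.43°
pole (s+250): 250 + j2 → |·| = √(250²+2²) = √62504 ≈ 250.01, ∠ = arctan(2/250) ≈ 0.46°
|L| = 100 · 23.324 / 89474 ≈ 0.026068
Gain = 20 log₁₀(0.026068) ≈ -31.68 dB
∠L = 59.04° − 28.46° = 30.58°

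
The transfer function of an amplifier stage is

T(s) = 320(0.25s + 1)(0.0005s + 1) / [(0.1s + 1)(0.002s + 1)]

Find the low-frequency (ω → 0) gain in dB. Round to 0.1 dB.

50.1 dB

T(0) = 320 · 1 / 1 = 320
20 log₁₀(320) ≈ 50.10 dB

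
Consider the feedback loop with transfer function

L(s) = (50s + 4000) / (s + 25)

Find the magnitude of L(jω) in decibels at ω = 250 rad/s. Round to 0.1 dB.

34.4 dB

Substitute s = j250:
Numerator: 50(j250) + 4000 = 4000 + j12500
Denominator: (j250) + 25 = 25 + j250
|N| = √(4000² + 12500²) ≈ 13124, ∠N ≈ 72.26°
|D| = √(25² + 250²) ≈ 251.25, ∠D ≈ 84.29°
|L| = 13124 / 251.25 ≈ 52.235
Gain = 20 log₁₀(52.235) ≈ 34.36 dB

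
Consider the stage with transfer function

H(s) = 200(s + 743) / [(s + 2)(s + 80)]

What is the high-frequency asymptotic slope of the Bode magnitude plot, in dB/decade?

Each pole contributes −20 dB/decade at high frequency; each zero contributes +20 dB/decade.
Net: 1 zero(s) − 2 pole(s) → -20 dB/decade.

-20 dB/decade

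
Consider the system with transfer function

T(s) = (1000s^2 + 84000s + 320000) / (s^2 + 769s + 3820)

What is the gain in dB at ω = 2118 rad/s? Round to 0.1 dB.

Substitute s = j2118:
Numerator: 1000(j2118)^2 + 84000(j2118) + 320000 = -4485604000 + j177912000
Denominator: (j2118)^2 + 769(j2118) + 3820 = -4482104 + j1628742
|N| = √(4485604000² + 177912000²) ≈ 4.4891e+09, ∠N ≈ 177.73°
|D| = √(4482104² + 1628742²) ≈ 4.7689e+06, ∠D ≈ 160.03°
|T| = 4.4891e+09 / 4.7689e+06 ≈ 941.33
Gain = 20 log₁₀(941.33) ≈ 59.47 dB

59.5 dB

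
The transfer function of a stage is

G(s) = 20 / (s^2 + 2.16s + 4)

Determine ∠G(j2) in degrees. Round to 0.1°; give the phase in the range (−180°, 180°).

At s = jω = j2:
quadratic: (j2)² + 2.16·j2 + 4 = 0 + j4.32 → |·| ≈ 4.32, ∠ ≈ 90.00°
∠G = 0.00° − 90.00° = -90.00°

-90.0°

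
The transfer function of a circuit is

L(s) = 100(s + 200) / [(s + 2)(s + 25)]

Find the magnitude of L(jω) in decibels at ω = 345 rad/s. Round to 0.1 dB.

-9.5 dB

At s = jω = j345:
zero (s+200): 200 + j345 → |·| = √(200²+345²) = √159025 ≈ 398.78, ∠ = arctan(345/200) ≈ 59.90°
pole (s+2): 2 + j345 → |·| = √(2²+345²) = √119029 ≈ 345.01, ∠ = arctan(345/2) ≈ 89.67°
pole (s+25): 25 + j345 → |·| = √(25²+345²) = √119650 ≈ 345.9, ∠ = arctan(345/25) ≈ 85.86°
|L| = 100 · 398.78 / 1.1934e+05 ≈ 0.33415
Gain = 20 log₁₀(0.33415) ≈ -9.52 dB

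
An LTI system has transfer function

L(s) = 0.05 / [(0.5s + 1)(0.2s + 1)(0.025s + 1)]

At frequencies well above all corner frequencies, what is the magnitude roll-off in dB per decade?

Each pole contributes −20 dB/decade at high frequency; each zero contributes +20 dB/decade.
Net: 0 zero(s) − 3 pole(s) → -60 dB/decade.

-60 dB/decade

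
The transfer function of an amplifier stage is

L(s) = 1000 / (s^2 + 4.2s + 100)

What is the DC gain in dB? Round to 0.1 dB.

L(0) = 1000 / 100 = 10
20 log₁₀(10) ≈ 20.00 dB

20.0 dB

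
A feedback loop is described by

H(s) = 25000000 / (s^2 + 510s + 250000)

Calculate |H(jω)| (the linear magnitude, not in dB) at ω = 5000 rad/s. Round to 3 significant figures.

At s = jω = j5000:
quadratic: (j5000)² + 510·j5000 + 250000 = -24750000 + j2550000 → |·| ≈ 2.4881e+07, ∠ ≈ 174.12°
|H| = 25000000 / 2.4881e+07 ≈ 1.0048

1.00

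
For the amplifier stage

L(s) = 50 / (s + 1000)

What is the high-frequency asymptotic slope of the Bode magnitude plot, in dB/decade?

-20 dB/decade

Each pole contributes −20 dB/decade at high frequency; each zero contributes +20 dB/decade.
Net: 0 zero(s) − 1 pole(s) → -20 dB/decade.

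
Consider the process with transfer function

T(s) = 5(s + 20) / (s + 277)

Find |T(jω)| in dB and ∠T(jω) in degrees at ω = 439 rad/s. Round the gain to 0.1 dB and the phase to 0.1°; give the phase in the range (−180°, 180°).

At s = jω = j439:
zero (s+20): 20 + j439 → |·| = √(20²+439²) = √193121 ≈ 439.46, ∠ = arctan(439/20) ≈ 87.39°
pole (s+277): 277 + j439 → |·| = √(277²+439²) = √269450 ≈ 519.09, ∠ = arctan(439/277) ≈ 57.75°
|T| = 5 · 439.46 / 519.09 ≈ 4.233
Gain = 20 log₁₀(4.233) ≈ 12.53 dB
∠T = 87.39° − 57.75° = 29.64°

12.5 dB, 29.6°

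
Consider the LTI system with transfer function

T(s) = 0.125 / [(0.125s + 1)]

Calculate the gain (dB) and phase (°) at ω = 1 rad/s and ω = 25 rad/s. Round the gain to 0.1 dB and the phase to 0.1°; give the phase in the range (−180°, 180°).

At ω = 1 rad/s:
pole (1 + j1·0.125) = 1 + j0.125 → |·| ≈ 1.0078, ∠ ≈ 7.13°
|T| = 0.125 · 1 / (1.0078) ≈ 0.12403
Gain = 20 log₁₀(0.12403) ≈ -18.13 dB
∠T = (0°) − (7.13°) = -7.13°

At ω = 25 rad/s:
pole (1 + j25·0.125) = 1 + j3.125 → |·| ≈ 3.2811, ∠ ≈ 72.26°
|T| = 0.125 · 1 / (3.2811) ≈ 0.038097
Gain = 20 log₁₀(0.038097) ≈ -28.38 dB
∠T = (0°) − (72.26°) = -72.26°

ω = 1: -18.1 dB, -7.1°; ω = 25: -28.4 dB, -72.3°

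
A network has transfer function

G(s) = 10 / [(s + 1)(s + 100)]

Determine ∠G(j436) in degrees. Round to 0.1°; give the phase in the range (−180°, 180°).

-167.0°

At s = jω = j436:
pole (s+1): 1 + j436 → |·| = √(1²+436²) = √190097 ≈ 436, ∠ = arctan(436/1) ≈ 89.87°
pole (s+100): 100 + j436 → |·| = √(100²+436²) = √200096 ≈ 447.32, ∠ = arctan(436/100) ≈ 77.08°
∠G = 0.00° − 166.95° = -166.95°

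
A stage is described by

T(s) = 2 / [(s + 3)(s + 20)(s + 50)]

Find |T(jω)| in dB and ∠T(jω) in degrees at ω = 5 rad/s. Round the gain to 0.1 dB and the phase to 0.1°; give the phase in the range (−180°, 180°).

At s = jω = j5:
pole (s+3): 3 + j5 → |·| = √(3²+5²) = √34 ≈ 5.831, ∠ = arctan(5/3) ≈ 59.04°
pole (s+20): 20 + j5 → |·| = √(20²+5²) = √425 ≈ 20.616, ∠ = arctan(5/20) ≈ 14.04°
pole (s+50): 50 + j5 → |·| = √(50²+5²) = √2525 ≈ 50.249, ∠ = arctan(5/50) ≈ 5.71°
|T| = 2 / 6040.5 ≈ 0.0003311
Gain = 20 log₁₀(0.0003311) ≈ -69.60 dB
∠T = 0.00° − 78.79° = -78.79°

-69.6 dB, -78.8°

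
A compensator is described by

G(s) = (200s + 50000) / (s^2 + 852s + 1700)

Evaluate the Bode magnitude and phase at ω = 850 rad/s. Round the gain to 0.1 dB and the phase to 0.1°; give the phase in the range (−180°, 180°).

-15.2 dB, -61.3°

Substitute s = j850:
Numerator: 200(j850) + 50000 = 50000 + j170000
Denominator: (j850)^2 + 852(j850) + 1700 = -720800 + j724200
|N| = √(50000² + 170000²) ≈ 1.772e+05, ∠N ≈ 73.61°
|D| = √(720800² + 724200²) ≈ 1.0218e+06, ∠D ≈ 134.87°
|G| = 1.772e+05 / 1.0218e+06 ≈ 0.17342
Gain = 20 log₁₀(0.17342) ≈ -15.22 dB
∠G = 73.61° − 134.87° = -61.26°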